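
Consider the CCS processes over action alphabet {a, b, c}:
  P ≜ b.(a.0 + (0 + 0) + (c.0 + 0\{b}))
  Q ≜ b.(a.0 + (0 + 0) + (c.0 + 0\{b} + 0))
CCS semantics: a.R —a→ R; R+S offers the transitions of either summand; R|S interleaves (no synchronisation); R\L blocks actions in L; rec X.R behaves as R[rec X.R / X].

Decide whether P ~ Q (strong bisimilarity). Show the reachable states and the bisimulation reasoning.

Reachable graph of P (3 states):
  u0 = b.(a.0 + (0 + 0) + (c.0 + 0\{b})) | -b-> u1
  u1 = a.0 + (0 + 0) + (c.0 + 0\{b}) | -a-> u2, -c-> u2
  u2 = 0 | ·
Reachable graph of Q (3 states):
  v0 = b.(a.0 + (0 + 0) + (c.0 + 0\{b} + 0)) | -b-> v1
  v1 = a.0 + (0 + 0) + (c.0 + 0\{b} + 0) | -a-> v2, -c-> v2
  v2 = 0 | ·
Partition-refinement fixed point:
  B0 = {u0, v0}
  B1 = {u1, v1}
  B2 = {u2, v2}
u0 ∈ B0, v0 ∈ B0 → same block

P ~ Q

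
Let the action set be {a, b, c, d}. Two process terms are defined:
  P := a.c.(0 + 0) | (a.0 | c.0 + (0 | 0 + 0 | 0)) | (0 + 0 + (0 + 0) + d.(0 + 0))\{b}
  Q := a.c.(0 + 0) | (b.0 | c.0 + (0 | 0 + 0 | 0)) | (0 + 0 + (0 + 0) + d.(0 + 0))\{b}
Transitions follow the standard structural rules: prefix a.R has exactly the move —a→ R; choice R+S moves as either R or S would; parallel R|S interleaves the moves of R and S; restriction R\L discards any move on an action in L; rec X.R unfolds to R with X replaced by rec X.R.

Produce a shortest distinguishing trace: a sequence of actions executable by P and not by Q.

aa

P's transition system — 24 states:
  p0 = a.c.(0 + 0) | (a.0 | c.0 + (0 | 0 + 0 | 0)) | (0 + 0 + (0 + 0) + d.(0 + 0))\{b} has moves =a=> p1, =a=> p2, =c=> p3, =d=> p4
  p1 = a.c.(0 + 0) | (0 | c.0) | (0 + 0 + (0 + 0) + d.(0 + 0))\{b} has moves =a=> p5, =c=> p6, =d=> p7
  p2 = c.(0 + 0) | (a.0 | c.0 + (0 | 0 + 0 | 0)) | (0 + 0 + (0 + 0) + d.(0 + 0))\{b} has moves =a=> p5, =c=> p8, =c=> p9, =d=> p10
  p3 = a.c.(0 + 0) | (a.0 | 0) | (0 + 0 + (0 + 0) + d.(0 + 0))\{b} has moves =a=> p6, =a=> p9, =d=> p11
  p4 = a.c.(0 + 0) | (a.0 | c.0 + (0 | 0 + 0 | 0)) | (0 + 0)\{b} has moves =a=> p10, =a=> p7, =c=> p11
  p5 = c.(0 + 0) | (0 | c.0) | (0 + 0 + (0 + 0) + d.(0 + 0))\{b} has moves =c=> p12, =c=> p13, =d=> p14
  p6 = a.c.(0 + 0) | (0 | 0) | (0 + 0 + (0 + 0) + d.(0 + 0))\{b} has moves =a=> p13, =d=> p15
  p7 = a.c.(0 + 0) | (0 | c.0) | (0 + 0)\{b} has moves =a=> p14, =c=> p15
  p8 = (0 + 0) | (a.0 | c.0 + (0 | 0 + 0 | 0)) | (0 + 0 + (0 + 0) + d.(0 + 0))\{b} has moves =a=> p12, =c=> p16, =d=> p17
  p9 = c.(0 + 0) | (a.0 | 0) | (0 + 0 + (0 + 0) + d.(0 + 0))\{b} has moves =a=> p13, =c=> p16, =d=> p18
  p10 = c.(0 + 0) | (a.0 | c.0 + (0 | 0 + 0 | 0)) | (0 + 0)\{b} has moves =a=> p14, =c=> p17, =c=> p18
  p11 = a.c.(0 + 0) | (a.0 | 0) | (0 + 0)\{b} has moves =a=> p15, =a=> p18
  p12 = (0 + 0) | (0 | c.0) | (0 + 0 + (0 + 0) + d.(0 + 0))\{b} has moves =c=> p19, =d=> p20
  p13 = c.(0 + 0) | (0 | 0) | (0 + 0 + (0 + 0) + d.(0 + 0))\{b} has moves =c=> p19, =d=> p21
  p14 = c.(0 + 0) | (0 | c.0) | (0 + 0)\{b} has moves =c=> p20, =c=> p21
  p15 = a.c.(0 + 0) | (0 | 0) | (0 + 0)\{b} has moves =a=> p21
  p16 = (0 + 0) | (a.0 | 0) | (0 + 0 + (0 + 0) + d.(0 + 0))\{b} has moves =a=> p19, =d=> p22
  p17 = (0 + 0) | (a.0 | c.0 + (0 | 0 + 0 | 0)) | (0 + 0)\{b} has moves =a=> p20, =c=> p22
  p18 = c.(0 + 0) | (a.0 | 0) | (0 + 0)\{b} has moves =a=> p21, =c=> p22
  p19 = (0 + 0) | (0 | 0) | (0 + 0 + (0 + 0) + d.(0 + 0))\{b} has moves =d=> p23
  p20 = (0 + 0) | (0 | c.0) | (0 + 0)\{b} has moves =c=> p23
  p21 = c.(0 + 0) | (0 | 0) | (0 + 0)\{b} has moves =c=> p23
  p22 = (0 + 0) | (a.0 | 0) | (0 + 0)\{b} has moves =a=> p23
  p23 = (0 + 0) | (0 | 0) | (0 + 0)\{b} has moves (no moves)
Q's transition system — 24 states:
  q0 = a.c.(0 + 0) | (b.0 | c.0 + (0 | 0 + 0 | 0)) | (0 + 0 + (0 + 0) + d.(0 + 0))\{b} has moves =a=> q1, =b=> q2, =c=> q3, =d=> q4
  q1 = c.(0 + 0) | (b.0 | c.0 + (0 | 0 + 0 | 0)) | (0 + 0 + (0 + 0) + d.(0 + 0))\{b} has moves =b=> q5, =c=> q6, =c=> q7, =d=> q8
  q2 = a.c.(0 + 0) | (0 | c.0) | (0 + 0 + (0 + 0) + d.(0 + 0))\{b} has moves =a=> q5, =c=> q9, =d=> q10
  q3 = a.c.(0 + 0) | (b.0 | 0) | (0 + 0 + (0 + 0) + d.(0 + 0))\{b} has moves =a=> q7, =b=> q9, =d=> q11
  q4 = a.c.(0 + 0) | (b.0 | c.0 + (0 | 0 + 0 | 0)) | (0 + 0)\{b} has moves =a=> q8, =b=> q10, =c=> q11
  q5 = c.(0 + 0) | (0 | c.0) | (0 + 0 + (0 + 0) + d.(0 + 0))\{b} has moves =c=> q12, =c=> q13, =d=> q14
  q6 = (0 + 0) | (b.0 | c.0 + (0 | 0 + 0 | 0)) | (0 + 0 + (0 + 0) + d.(0 + 0))\{b} has moves =b=> q12, =c=> q15, =d=> q16
  q7 = c.(0 + 0) | (b.0 | 0) | (0 + 0 + (0 + 0) + d.(0 + 0))\{b} has moves =b=> q13, =c=> q15, =d=> q17
  q8 = c.(0 + 0) | (b.0 | c.0 + (0 | 0 + 0 | 0)) | (0 + 0)\{b} has moves =b=> q14, =c=> q16, =c=> q17
  q9 = a.c.(0 + 0) | (0 | 0) | (0 + 0 + (0 + 0) + d.(0 + 0))\{b} has moves =a=> q13, =d=> q18
  q10 = a.c.(0 + 0) | (0 | c.0) | (0 + 0)\{b} has moves =a=> q14, =c=> q18
  q11 = a.c.(0 + 0) | (b.0 | 0) | (0 + 0)\{b} has moves =a=> q17, =b=> q18
  q12 = (0 + 0) | (0 | c.0) | (0 + 0 + (0 + 0) + d.(0 + 0))\{b} has moves =c=> q19, =d=> q20
  q13 = c.(0 + 0) | (0 | 0) | (0 + 0 + (0 + 0) + d.(0 + 0))\{b} has moves =c=> q19, =d=> q21
  q14 = c.(0 + 0) | (0 | c.0) | (0 + 0)\{b} has moves =c=> q20, =c=> q21
  q15 = (0 + 0) | (b.0 | 0) | (0 + 0 + (0 + 0) + d.(0 + 0))\{b} has moves =b=> q19, =d=> q22
  q16 = (0 + 0) | (b.0 | c.0 + (0 | 0 + 0 | 0)) | (0 + 0)\{b} has moves =b=> q20, =c=> q22
  q17 = c.(0 + 0) | (b.0 | 0) | (0 + 0)\{b} has moves =b=> q21, =c=> q22
  q18 = a.c.(0 + 0) | (0 | 0) | (0 + 0)\{b} has moves =a=> q21
  q19 = (0 + 0) | (0 | 0) | (0 + 0 + (0 + 0) + d.(0 + 0))\{b} has moves =d=> q23
  q20 = (0 + 0) | (0 | c.0) | (0 + 0)\{b} has moves =c=> q23
  q21 = c.(0 + 0) | (0 | 0) | (0 + 0)\{b} has moves =c=> q23
  q22 = (0 + 0) | (b.0 | 0) | (0 + 0)\{b} has moves =b=> q23
  q23 = (0 + 0) | (0 | 0) | (0 + 0)\{b} has moves (no moves)
Executing aa from P (initial set {p0}):
  [1] a ⇒ {p1, p2}
  [2] a ⇒ {p5}
  ✓ P
Executing aa from Q (initial set {q0}):
  [1] a ⇒ {q1}
  [2] a ⇒ ∅ (Q stuck)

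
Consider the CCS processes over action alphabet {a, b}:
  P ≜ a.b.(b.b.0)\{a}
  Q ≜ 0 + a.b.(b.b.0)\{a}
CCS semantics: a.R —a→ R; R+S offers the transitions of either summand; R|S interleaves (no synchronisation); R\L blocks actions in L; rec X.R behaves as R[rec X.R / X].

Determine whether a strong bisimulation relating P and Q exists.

P's transition system — 5 states:
  m0 = a.b.(b.b.0)\{a} → --a--▸ m1
  m1 = b.(b.b.0)\{a} → --b--▸ m2
  m2 = (b.b.0)\{a} → --b--▸ m3
  m3 = (b.0)\{a} → --b--▸ m4
  m4 = 0\{a} → stopped
Q's transition system — 5 states:
  n0 = 0 + a.b.(b.b.0)\{a} → --a--▸ n1
  n1 = b.(b.b.0)\{a} → --b--▸ n2
  n2 = (b.b.0)\{a} → --b--▸ n3
  n3 = (b.0)\{a} → --b--▸ n4
  n4 = 0\{a} → stopped
Coarsest stable partition (strong bisimilarity classes):
  B0 = {m0, n0}
  B1 = {m1, n1}
  B2 = {m2, n2}
  B3 = {m3, n3}
  B4 = {m4, n4}
m0 ∈ B0, n0 ∈ B0 → same block

bisimilar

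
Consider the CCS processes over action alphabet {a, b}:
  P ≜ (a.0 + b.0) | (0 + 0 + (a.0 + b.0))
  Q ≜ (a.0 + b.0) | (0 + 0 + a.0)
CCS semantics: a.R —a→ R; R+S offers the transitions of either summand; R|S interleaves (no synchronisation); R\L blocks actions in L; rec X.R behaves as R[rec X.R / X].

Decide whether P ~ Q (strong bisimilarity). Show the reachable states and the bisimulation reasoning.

NO

Reachable graph of P (4 states):
  p0 = (a.0 + b.0) | (0 + 0 + (a.0 + b.0)) :: -a-> p1, -a-> p2, -b-> p1, -b-> p2
  p1 = (a.0 + b.0) | 0 :: -a-> p3, -b-> p3
  p2 = 0 | (0 + 0 + (a.0 + b.0)) :: -a-> p3, -b-> p3
  p3 = 0 | 0 :: (no moves)
Reachable graph of Q (4 states):
  q0 = (a.0 + b.0) | (0 + 0 + a.0) :: -a-> q1, -a-> q2, -b-> q2
  q1 = (a.0 + b.0) | 0 :: -a-> q3, -b-> q3
  q2 = 0 | (0 + 0 + a.0) :: -a-> q3
  q3 = 0 | 0 :: (no moves)
Bisimilarity quotient blocks:
  B0 = {p0}
  B1 = {p1, p2, q1}
  B2 = {p3, q3}
  B3 = {q0}
  B4 = {q2}
p0 ∈ B0, q0 ∈ B3 → different blocks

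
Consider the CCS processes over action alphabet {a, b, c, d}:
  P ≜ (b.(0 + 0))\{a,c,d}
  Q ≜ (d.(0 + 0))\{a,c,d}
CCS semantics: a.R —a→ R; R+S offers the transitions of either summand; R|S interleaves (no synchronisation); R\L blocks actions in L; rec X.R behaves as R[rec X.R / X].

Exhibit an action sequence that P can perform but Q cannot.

Reachable graph of P (2 states):
  u0 = (b.(0 + 0))\{a,c,d} has moves —b→ u1
  u1 = (0 + 0)\{a,c,d} has moves deadlocked
Reachable graph of Q (1 states):
  v0 = (d.(0 + 0))\{a,c,d} has moves deadlocked
Trace ⟨b⟩ through P, begin at {u0}:
  after b @ step 1: {u1}
  P completes σ.
Trace ⟨b⟩ through Q, begin at {v0}:
  after b @ step 1: ∅  — Q cannot continue

b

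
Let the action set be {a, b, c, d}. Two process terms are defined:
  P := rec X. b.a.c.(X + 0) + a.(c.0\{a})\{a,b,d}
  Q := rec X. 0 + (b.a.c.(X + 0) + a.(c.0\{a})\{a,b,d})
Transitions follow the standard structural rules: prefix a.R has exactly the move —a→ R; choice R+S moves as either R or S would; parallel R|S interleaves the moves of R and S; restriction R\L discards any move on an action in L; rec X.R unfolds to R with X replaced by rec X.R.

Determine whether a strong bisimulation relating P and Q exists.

P's transition system — 6 states:
  p0 = rec X. b.a.c.(X + 0) + a.(c.0\{a})\{a,b,d} :: -a-> p1, -b-> p2
  p1 = (c.0\{a})\{a,b,d} :: -c-> p3
  p2 = a.c.((rec X. b.a.c.(X + 0) + a.(c.0\{a})\{a,b,d}) + 0) :: -a-> p4
  p3 = 0\{a}\{a,b,d} :: stopped
  p4 = c.((rec X. b.a.c.(X + 0) + a.(c.0\{a})\{a,b,d}) + 0) :: -c-> p5
  p5 = (rec X. b.a.c.(X + 0) + a.(c.0\{a})\{a,b,d}) + 0 :: -a-> p1, -b-> p2
Q's transition system — 6 states:
  q0 = rec X. 0 + (b.a.c.(X + 0) + a.(c.0\{a})\{a,b,d}) :: -a-> q1, -b-> q2
  q1 = (c.0\{a})\{a,b,d} :: -c-> q3
  q2 = a.c.((rec X. 0 + (b.a.c.(X + 0) + a.(c.0\{a})\{a,b,d})) + 0) :: -a-> q4
  q3 = 0\{a}\{a,b,d} :: stopped
  q4 = c.((rec X. 0 + (b.a.c.(X + 0) + a.(c.0\{a})\{a,b,d})) + 0) :: -c-> q5
  q5 = (rec X. 0 + (b.a.c.(X + 0) + a.(c.0\{a})\{a,b,d})) + 0 :: -a-> q1, -b-> q2
Partition-refinement fixed point:
  B0 = {p0, p5, q0, q5}
  B1 = {p2, q2}
  B2 = {p4, q4}
  B3 = {p1, q1}
  B4 = {p3, q3}
p0 ∈ B0, q0 ∈ B0 → same block

P ~ Q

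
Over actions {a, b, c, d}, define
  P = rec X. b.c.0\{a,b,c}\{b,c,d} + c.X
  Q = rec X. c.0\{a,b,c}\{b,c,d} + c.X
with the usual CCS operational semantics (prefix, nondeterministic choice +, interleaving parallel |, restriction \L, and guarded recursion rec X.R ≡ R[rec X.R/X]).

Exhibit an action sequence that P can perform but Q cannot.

LTS(P): 3 reachable states
  u0 = rec X. b.c.0\{a,b,c}\{b,c,d} + c.X ⊢ —b→ u1, —c→ u0
  u1 = c.0\{a,b,c}\{b,c,d} ⊢ —c→ u2
  u2 = 0\{a,b,c}\{b,c,d} ⊢ (no moves)
LTS(Q): 2 reachable states
  v0 = rec X. c.0\{a,b,c}\{b,c,d} + c.X ⊢ —c→ v0, —c→ v1
  v1 = 0\{a,b,c}\{b,c,d} ⊢ (no moves)
Executing b from P (initial set {u0}):
  step 1 (b): {u1}
  P completes σ.
Executing b from Q (initial set {v0}):
  step 1 (b): ∅  — Q cannot continue

b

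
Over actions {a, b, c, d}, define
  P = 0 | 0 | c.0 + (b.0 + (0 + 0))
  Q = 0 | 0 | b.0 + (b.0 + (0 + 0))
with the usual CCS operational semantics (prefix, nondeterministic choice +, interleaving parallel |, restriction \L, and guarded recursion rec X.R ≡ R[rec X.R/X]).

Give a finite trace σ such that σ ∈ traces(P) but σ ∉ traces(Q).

LTS(P): 3 reachable states
  s0 = 0 | 0 | c.0 + (b.0 + (0 + 0)) → —b→ s1, —c→ s2
  s1 = 0 → ∅
  s2 = 0 | 0 | 0 → ∅
LTS(Q): 3 reachable states
  t0 = 0 | 0 | b.0 + (b.0 + (0 + 0)) → —b→ t1, —b→ t2
  t1 = 0 → ∅
  t2 = 0 | 0 | 0 → ∅
Run σ = ⟨c⟩ on P: start {s0}
  [1] c ⇒ {s2}
  P completes σ.
Run σ = ⟨c⟩ on Q: start {t0}
  [1] c ⇒ ∅ (Q stuck)

c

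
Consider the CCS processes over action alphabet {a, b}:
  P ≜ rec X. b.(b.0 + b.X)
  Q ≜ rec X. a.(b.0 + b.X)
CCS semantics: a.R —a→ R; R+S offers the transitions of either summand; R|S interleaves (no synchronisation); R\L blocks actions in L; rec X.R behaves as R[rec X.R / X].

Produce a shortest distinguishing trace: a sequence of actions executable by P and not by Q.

b

LTS(P): 3 reachable states
  s0 = rec X. b.(b.0 + b.X) ⊢ —b→ s1
  s1 = b.0 + b.(rec X. b.(b.0 + b.X)) ⊢ —b→ s0, —b→ s2
  s2 = 0 ⊢ ·
LTS(Q): 3 reachable states
  t0 = rec X. a.(b.0 + b.X) ⊢ —a→ t1
  t1 = b.0 + b.(rec X. a.(b.0 + b.X)) ⊢ —b→ t0, —b→ t2
  t2 = 0 ⊢ ·
Executing b from P (initial set {s0}):
  after b @ step 1: {s1}
  ✓ P
Executing b from Q (initial set {t0}):
  after b @ step 1: ∅ (Q stuck)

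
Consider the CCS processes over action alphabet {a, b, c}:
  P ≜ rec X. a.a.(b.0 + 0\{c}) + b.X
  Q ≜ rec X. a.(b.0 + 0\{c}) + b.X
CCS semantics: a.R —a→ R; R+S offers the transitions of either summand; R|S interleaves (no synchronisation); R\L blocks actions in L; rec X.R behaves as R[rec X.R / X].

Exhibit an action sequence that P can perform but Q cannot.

aa

P's transition system — 4 states:
  p0 = rec X. a.a.(b.0 + 0\{c}) + b.X :: ··a··> p1, ··b··> p0
  p1 = a.(b.0 + 0\{c}) :: ··a··> p2
  p2 = b.0 + 0\{c} :: ··b··> p3
  p3 = 0 :: stopped
Q's transition system — 3 states:
  q0 = rec X. a.(b.0 + 0\{c}) + b.X :: ··a··> q1, ··b··> q0
  q1 = b.0 + 0\{c} :: ··b··> q2
  q2 = 0 :: stopped
Executing aa from P (initial set {p0}):
  after a @ step 1: {p1}
  after a @ step 2: {p2}
  P completes σ.
Executing aa from Q (initial set {q0}):
  after a @ step 1: {q1}
  after a @ step 2: no successor for Q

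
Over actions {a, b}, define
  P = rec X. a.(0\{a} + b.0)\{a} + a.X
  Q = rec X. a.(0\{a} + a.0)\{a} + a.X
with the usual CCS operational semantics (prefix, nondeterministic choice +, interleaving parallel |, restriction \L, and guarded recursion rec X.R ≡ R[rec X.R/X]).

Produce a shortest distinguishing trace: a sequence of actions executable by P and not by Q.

P's transition system — 3 states:
  m0 = rec X. a.(0\{a} + b.0)\{a} + a.X ⊢ -a-> m0, -a-> m1
  m1 = (0\{a} + b.0)\{a} ⊢ -b-> m2
  m2 = 0\{a} ⊢ stopped
Q's transition system — 2 states:
  n0 = rec X. a.(0\{a} + a.0)\{a} + a.X ⊢ -a-> n0, -a-> n1
  n1 = (0\{a} + a.0)\{a} ⊢ stopped
Run σ = ⟨ab⟩ on P: start {m0}
  step 1 (a): {m0, m1}
  step 2 (b): {m2}
  — P admits the full trace.
Run σ = ⟨ab⟩ on Q: start {n0}
  step 1 (a): {n0, n1}
  step 2 (b): ∅ (Q stuck)

ab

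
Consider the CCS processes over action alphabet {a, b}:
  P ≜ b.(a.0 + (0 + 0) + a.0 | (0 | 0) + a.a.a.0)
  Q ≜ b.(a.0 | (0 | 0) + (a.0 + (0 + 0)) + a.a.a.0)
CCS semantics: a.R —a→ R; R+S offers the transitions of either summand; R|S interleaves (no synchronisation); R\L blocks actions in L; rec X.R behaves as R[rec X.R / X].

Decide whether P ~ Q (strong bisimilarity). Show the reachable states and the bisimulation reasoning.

P ~ Q

LTS(P): 6 reachable states
  s0 = b.(a.0 + (0 + 0) + a.0 | (0 | 0) + a.a.a.0) :: -b-> s1
  s1 = a.0 + (0 + 0) + a.0 | (0 | 0) + a.a.a.0 :: -a-> s2, -a-> s3, -a-> s4
  s2 = 0 :: ∅
  s3 = 0 | (0 | 0) :: ∅
  s4 = a.a.0 :: -a-> s5
  s5 = a.0 :: -a-> s2
LTS(Q): 6 reachable states
  t0 = b.(a.0 | (0 | 0) + (a.0 + (0 + 0)) + a.a.a.0) :: -b-> t1
  t1 = a.0 | (0 | 0) + (a.0 + (0 + 0)) + a.a.a.0 :: -a-> t2, -a-> t3, -a-> t4
  t2 = 0 :: ∅
  t3 = 0 | (0 | 0) :: ∅
  t4 = a.a.0 :: -a-> t5
  t5 = a.0 :: -a-> t2
Coarsest stable partition (strong bisimilarity classes):
  B0 = {s0, t0}
  B1 = {s1, t1}
  B2 = {s2, s3, t2, t3}
  B3 = {s4, t4}
  B4 = {s5, t5}
s0 ∈ B0, t0 ∈ B0 → same block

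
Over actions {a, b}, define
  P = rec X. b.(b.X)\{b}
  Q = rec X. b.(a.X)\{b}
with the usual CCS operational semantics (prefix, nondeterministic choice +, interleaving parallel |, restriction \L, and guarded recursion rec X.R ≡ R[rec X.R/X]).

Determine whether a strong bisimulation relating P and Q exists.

Reachable graph of P (2 states):
  m0 = rec X. b.(b.X)\{b} ⊢ —b→ m1
  m1 = (b.(rec X. b.(b.X)\{b}))\{b} ⊢ stopped
Reachable graph of Q (3 states):
  n0 = rec X. b.(a.X)\{b} ⊢ —b→ n1
  n1 = (a.(rec X. b.(a.X)\{b}))\{b} ⊢ —a→ n2
  n2 = (rec X. b.(a.X)\{b})\{b} ⊢ stopped
Partition-refinement fixed point:
  B0 = {m0}
  B1 = {m1, n2}
  B2 = {n0}
  B3 = {n1}
m0 ∈ B0, n0 ∈ B2 → different blocks

NO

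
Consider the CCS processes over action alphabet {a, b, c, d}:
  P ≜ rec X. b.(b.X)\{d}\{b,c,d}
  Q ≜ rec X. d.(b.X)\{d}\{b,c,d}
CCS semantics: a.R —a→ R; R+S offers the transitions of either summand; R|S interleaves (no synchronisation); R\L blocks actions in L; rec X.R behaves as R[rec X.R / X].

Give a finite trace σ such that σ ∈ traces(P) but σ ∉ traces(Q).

P's transition system — 2 states:
  p0 = rec X. b.(b.X)\{d}\{b,c,d} has moves --b--▸ p1
  p1 = (b.(rec X. b.(b.X)\{d}\{b,c,d}))\{d}\{b,c,d} has moves ∅
Q's transition system — 2 states:
  q0 = rec X. d.(b.X)\{d}\{b,c,d} has moves --d--▸ q1
  q1 = (b.(rec X. d.(b.X)\{d}\{b,c,d}))\{d}\{b,c,d} has moves ∅
Trace ⟨b⟩ through P, begin at {p0}:
  [1] b ⇒ {p1}
  P completes σ.
Trace ⟨b⟩ through Q, begin at {q0}:
  [1] b ⇒ ∅  — Q cannot continue

b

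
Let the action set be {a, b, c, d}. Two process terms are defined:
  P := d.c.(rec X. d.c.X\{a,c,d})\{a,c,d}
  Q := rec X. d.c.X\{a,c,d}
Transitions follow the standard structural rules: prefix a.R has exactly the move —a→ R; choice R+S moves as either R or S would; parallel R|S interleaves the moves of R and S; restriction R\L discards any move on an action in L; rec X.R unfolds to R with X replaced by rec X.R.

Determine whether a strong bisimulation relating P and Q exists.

LTS(P): 3 reachable states
  m0 = d.c.(rec X. d.c.X\{a,c,d})\{a,c,d} | --d--▸ m1
  m1 = c.(rec X. d.c.X\{a,c,d})\{a,c,d} | --c--▸ m2
  m2 = (rec X. d.c.X\{a,c,d})\{a,c,d} | ∅
LTS(Q): 3 reachable states
  n0 = rec X. d.c.X\{a,c,d} | --d--▸ n1
  n1 = c.(rec X. d.c.X\{a,c,d})\{a,c,d} | --c--▸ n2
  n2 = (rec X. d.c.X\{a,c,d})\{a,c,d} | ∅
Coarsest stable partition (strong bisimilarity classes):
  B0 = {m0, n0}
  B1 = {m1, n1}
  B2 = {m2, n2}
m0 ∈ B0, n0 ∈ B0 → same block

P ~ Q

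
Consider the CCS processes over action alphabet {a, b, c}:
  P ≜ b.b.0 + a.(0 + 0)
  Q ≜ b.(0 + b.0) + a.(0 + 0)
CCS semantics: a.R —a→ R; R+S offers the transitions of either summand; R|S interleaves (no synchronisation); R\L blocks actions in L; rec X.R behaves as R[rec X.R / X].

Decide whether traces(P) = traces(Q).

LTS(P): 4 reachable states
  m0 = b.b.0 + a.(0 + 0) ⊢ --a--▸ m1, --b--▸ m2
  m1 = 0 + 0 ⊢ (no moves)
  m2 = b.0 ⊢ --b--▸ m3
  m3 = 0 ⊢ (no moves)
LTS(Q): 4 reachable states
  n0 = b.(0 + b.0) + a.(0 + 0) ⊢ --a--▸ n1, --b--▸ n2
  n1 = 0 + 0 ⊢ (no moves)
  n2 = 0 + b.0 ⊢ --b--▸ n3
  n3 = 0 ⊢ (no moves)
Bisimilarity quotient blocks:
  B0 = {m0, n0}
  B1 = {m1, m3, n1, n3}
  B2 = {m2, n2}
m0 ∈ B0, n0 ∈ B0 → same block
Bisimilar ⇒ trace-equivalent.

trace-equivalent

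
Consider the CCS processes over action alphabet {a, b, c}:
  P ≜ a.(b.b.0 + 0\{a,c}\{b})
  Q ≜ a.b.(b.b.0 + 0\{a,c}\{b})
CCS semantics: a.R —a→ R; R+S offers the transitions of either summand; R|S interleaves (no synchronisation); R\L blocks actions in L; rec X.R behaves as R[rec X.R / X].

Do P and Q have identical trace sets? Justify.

Reachable graph of P (4 states):
  m0 = a.(b.b.0 + 0\{a,c}\{b}) → =a=> m1
  m1 = b.b.0 + 0\{a,c}\{b} → =b=> m2
  m2 = b.0 → =b=> m3
  m3 = 0 → deadlocked
Reachable graph of Q (5 states):
  n0 = a.b.(b.b.0 + 0\{a,c}\{b}) → =a=> n1
  n1 = b.(b.b.0 + 0\{a,c}\{b}) → =b=> n2
  n2 = b.b.0 + 0\{a,c}\{b} → =b=> n3
  n3 = b.0 → =b=> n4
  n4 = 0 → deadlocked
Run σ = ⟨abbb⟩ on Q: start {n0}
  [1] a ⇒ {n1}
  [2] b ⇒ {n2}
  [3] b ⇒ {n3}
  [4] b ⇒ {n4}
  Q completes σ.
Run σ = ⟨abbb⟩ on P: start {m0}
  [1] a ⇒ {m1}
  [2] b ⇒ {m2}
  [3] b ⇒ {m3}
  [4] b ⇒ no successor for P

trace-distinct — witness ⟨abbb⟩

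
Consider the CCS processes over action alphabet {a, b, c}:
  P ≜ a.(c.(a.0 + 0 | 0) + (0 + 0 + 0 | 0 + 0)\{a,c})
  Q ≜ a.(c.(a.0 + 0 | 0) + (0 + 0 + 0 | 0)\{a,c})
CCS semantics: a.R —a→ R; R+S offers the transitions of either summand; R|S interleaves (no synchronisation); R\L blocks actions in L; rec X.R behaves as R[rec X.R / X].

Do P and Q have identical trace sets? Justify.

YES

Reachable graph of P (4 states):
  u0 = a.(c.(a.0 + 0 | 0) + (0 + 0 + 0 | 0 + 0)\{a,c}) :: --a--▸ u1
  u1 = c.(a.0 + 0 | 0) + (0 + 0 + 0 | 0 + 0)\{a,c} :: --c--▸ u2
  u2 = a.0 + 0 | 0 :: --a--▸ u3
  u3 = 0 :: ∅
Reachable graph of Q (4 states):
  v0 = a.(c.(a.0 + 0 | 0) + (0 + 0 + 0 | 0)\{a,c}) :: --a--▸ v1
  v1 = c.(a.0 + 0 | 0) + (0 + 0 + 0 | 0)\{a,c} :: --c--▸ v2
  v2 = a.0 + 0 | 0 :: --a--▸ v3
  v3 = 0 :: ∅
Coarsest stable partition (strong bisimilarity classes):
  B0 = {u0, v0}
  B1 = {u1, v1}
  B2 = {u2, v2}
  B3 = {u3, v3}
u0 ∈ B0, v0 ∈ B0 → same block
Bisimilar ⇒ trace-equivalent.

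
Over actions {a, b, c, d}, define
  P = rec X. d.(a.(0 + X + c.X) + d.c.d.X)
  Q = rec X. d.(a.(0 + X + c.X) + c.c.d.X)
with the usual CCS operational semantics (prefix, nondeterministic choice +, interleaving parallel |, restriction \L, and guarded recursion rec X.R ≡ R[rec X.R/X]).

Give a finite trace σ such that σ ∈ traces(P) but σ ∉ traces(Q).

dd

LTS(P): 5 reachable states
  p0 = rec X. d.(a.(0 + X + c.X) + d.c.d.X) → =d=> p1
  p1 = a.(0 + (rec X. d.(a.(0 + X + c.X) + d.c.d.X)) + c.(rec X. d.(a.(0 + X + c.X) + d.c.d.X))) + d.c.d.(rec X. d.(a.(0 + X + c.X) + d.c.d.X)) → =a=> p2, =d=> p3
  p2 = 0 + (rec X. d.(a.(0 + X + c.X) + d.c.d.X)) + c.(rec X. d.(a.(0 + X + c.X) + d.c.d.X)) → =c=> p0, =d=> p1
  p3 = c.d.(rec X. d.(a.(0 + X + c.X) + d.c.d.X)) → =c=> p4
  p4 = d.(rec X. d.(a.(0 + X + c.X) + d.c.d.X)) → =d=> p0
LTS(Q): 5 reachable states
  q0 = rec X. d.(a.(0 + X + c.X) + c.c.d.X) → =d=> q1
  q1 = a.(0 + (rec X. d.(a.(0 + X + c.X) + c.c.d.X)) + c.(rec X. d.(a.(0 + X + c.X) + c.c.d.X))) + c.c.d.(rec X. d.(a.(0 + X + c.X) + c.c.d.X)) → =a=> q2, =c=> q3
  q2 = 0 + (rec X. d.(a.(0 + X + c.X) + c.c.d.X)) + c.(rec X. d.(a.(0 + X + c.X) + c.c.d.X)) → =c=> q0, =d=> q1
  q3 = c.d.(rec X. d.(a.(0 + X + c.X) + c.c.d.X)) → =c=> q4
  q4 = d.(rec X. d.(a.(0 + X + c.X) + c.c.d.X)) → =d=> q0
Run σ = ⟨dd⟩ on P: start {p0}
  [1] d ⇒ {p1}
  [2] d ⇒ {p3}
  — P admits the full trace.
Run σ = ⟨dd⟩ on Q: start {q0}
  [1] d ⇒ {q1}
  [2] d ⇒ no successor for Q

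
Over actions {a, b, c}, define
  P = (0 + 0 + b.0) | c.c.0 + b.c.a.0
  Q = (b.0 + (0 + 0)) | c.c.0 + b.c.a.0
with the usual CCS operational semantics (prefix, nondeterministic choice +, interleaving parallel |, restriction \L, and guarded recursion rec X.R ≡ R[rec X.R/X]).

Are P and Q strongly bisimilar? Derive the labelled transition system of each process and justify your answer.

P's transition system — 9 states:
  p0 = (0 + 0 + b.0) | c.c.0 + b.c.a.0 :: --b--▸ p1, --b--▸ p2, --c--▸ p3
  p1 = 0 | c.c.0 :: --c--▸ p4
  p2 = c.a.0 :: --c--▸ p5
  p3 = (0 + 0 + b.0) | c.0 :: --b--▸ p4, --c--▸ p6
  p4 = 0 | c.0 :: --c--▸ p7
  p5 = a.0 :: --a--▸ p8
  p6 = (0 + 0 + b.0) | 0 :: --b--▸ p7
  p7 = 0 | 0 :: stopped
  p8 = 0 :: stopped
Q's transition system — 9 states:
  q0 = (b.0 + (0 + 0)) | c.c.0 + b.c.a.0 :: --b--▸ q1, --b--▸ q2, --c--▸ q3
  q1 = 0 | c.c.0 :: --c--▸ q4
  q2 = c.a.0 :: --c--▸ q5
  q3 = (b.0 + (0 + 0)) | c.0 :: --b--▸ q4, --c--▸ q6
  q4 = 0 | c.0 :: --c--▸ q7
  q5 = a.0 :: --a--▸ q8
  q6 = (b.0 + (0 + 0)) | 0 :: --b--▸ q7
  q7 = 0 | 0 :: stopped
  q8 = 0 :: stopped
Bisimilarity quotient blocks:
  B0 = {p0, q0}
  B1 = {p2, q2}
  B2 = {p5, q5}
  B3 = {p7, p8, q7, q8}
  B4 = {p3, q3}
  B5 = {p4, q4}
  B6 = {p6, q6}
  B7 = {p1, q1}
p0 ∈ B0, q0 ∈ B0 → same block

YES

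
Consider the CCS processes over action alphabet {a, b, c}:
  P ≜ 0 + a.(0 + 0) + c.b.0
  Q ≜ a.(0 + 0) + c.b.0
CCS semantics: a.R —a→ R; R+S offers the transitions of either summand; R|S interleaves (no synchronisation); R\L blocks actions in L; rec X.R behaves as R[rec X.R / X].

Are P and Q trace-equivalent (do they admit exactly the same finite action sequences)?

Reachable graph of P (4 states):
  p0 = 0 + a.(0 + 0) + c.b.0 has moves --a--▸ p1, --c--▸ p2
  p1 = 0 + 0 has moves stopped
  p2 = b.0 has moves --b--▸ p3
  p3 = 0 has moves stopped
Reachable graph of Q (4 states):
  q0 = a.(0 + 0) + c.b.0 has moves --a--▸ q1, --c--▸ q2
  q1 = 0 + 0 has moves stopped
  q2 = b.0 has moves --b--▸ q3
  q3 = 0 has moves stopped
Bisimilarity quotient blocks:
  B0 = {p0, q0}
  B1 = {p1, p3, q1, q3}
  B2 = {p2, q2}
p0 ∈ B0, q0 ∈ B0 → same block
Bisimilar ⇒ trace-equivalent.

traces(P) = traces(Q)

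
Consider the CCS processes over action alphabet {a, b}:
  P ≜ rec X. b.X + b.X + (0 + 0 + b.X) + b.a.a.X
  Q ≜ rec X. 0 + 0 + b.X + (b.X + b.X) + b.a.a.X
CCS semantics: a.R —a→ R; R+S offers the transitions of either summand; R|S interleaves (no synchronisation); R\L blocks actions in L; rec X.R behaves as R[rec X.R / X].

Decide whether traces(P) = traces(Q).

P's transition system — 3 states:
  p0 = rec X. b.X + b.X + (0 + 0 + b.X) + b.a.a.X | ··b··> p0, ··b··> p1
  p1 = a.a.(rec X. b.X + b.X + (0 + 0 + b.X) + b.a.a.X) | ··a··> p2
  p2 = a.(rec X. b.X + b.X + (0 + 0 + b.X) + b.a.a.X) | ··a··> p0
Q's transition system — 3 states:
  q0 = rec X. 0 + 0 + b.X + (b.X + b.X) + b.a.a.X | ··b··> q0, ··b··> q1
  q1 = a.a.(rec X. 0 + 0 + b.X + (b.X + b.X) + b.a.a.X) | ··a··> q2
  q2 = a.(rec X. 0 + 0 + b.X + (b.X + b.X) + b.a.a.X) | ··a··> q0
Coarsest stable partition (strong bisimilarity classes):
  B0 = {p0, q0}
  B1 = {p1, q1}
  B2 = {p2, q2}
p0 ∈ B0, q0 ∈ B0 → same block
Bisimilar ⇒ trace-equivalent.

YES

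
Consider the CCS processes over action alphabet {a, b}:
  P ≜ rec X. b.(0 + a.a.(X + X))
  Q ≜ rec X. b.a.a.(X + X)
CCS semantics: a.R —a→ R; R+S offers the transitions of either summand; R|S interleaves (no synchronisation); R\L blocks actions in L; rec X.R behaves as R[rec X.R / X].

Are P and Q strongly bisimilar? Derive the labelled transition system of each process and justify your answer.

P ~ Q

Reachable graph of P (4 states):
  u0 = rec X. b.(0 + a.a.(X + X)) | -b-> u1
  u1 = 0 + a.a.((rec X. b.(0 + a.a.(X + X))) + (rec X. b.(0 + a.a.(X + X)))) | -a-> u2
  u2 = a.((rec X. b.(0 + a.a.(X + X))) + (rec X. b.(0 + a.a.(X + X)))) | -a-> u3
  u3 = (rec X. b.(0 + a.a.(X + X))) + (rec X. b.(0 + a.a.(X + X))) | -b-> u1
Reachable graph of Q (4 states):
  v0 = rec X. b.a.a.(X + X) | -b-> v1
  v1 = a.a.((rec X. b.a.a.(X + X)) + (rec X. b.a.a.(X + X))) | -a-> v2
  v2 = a.((rec X. b.a.a.(X + X)) + (rec X. b.a.a.(X + X))) | -a-> v3
  v3 = (rec X. b.a.a.(X + X)) + (rec X. b.a.a.(X + X)) | -b-> v1
Bisimilarity quotient blocks:
  B0 = {u0, u3, v0, v3}
  B1 = {u1, v1}
  B2 = {u2, v2}
u0 ∈ B0, v0 ∈ B0 → same block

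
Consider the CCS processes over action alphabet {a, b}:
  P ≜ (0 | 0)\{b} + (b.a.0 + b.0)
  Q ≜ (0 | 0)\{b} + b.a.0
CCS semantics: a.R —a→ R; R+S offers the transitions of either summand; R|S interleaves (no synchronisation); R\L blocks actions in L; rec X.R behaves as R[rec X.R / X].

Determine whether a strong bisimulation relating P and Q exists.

LTS(P): 3 reachable states
  p0 = (0 | 0)\{b} + (b.a.0 + b.0) has moves =b=> p1, =b=> p2
  p1 = 0 has moves stopped
  p2 = a.0 has moves =a=> p1
LTS(Q): 3 reachable states
  q0 = (0 | 0)\{b} + b.a.0 has moves =b=> q1
  q1 = a.0 has moves =a=> q2
  q2 = 0 has moves stopped
Coarsest stable partition (strong bisimilarity classes):
  B0 = {p0}
  B1 = {p2, q1}
  B2 = {p1, q2}
  B3 = {q0}
p0 ∈ B0, q0 ∈ B3 → different blocks

NO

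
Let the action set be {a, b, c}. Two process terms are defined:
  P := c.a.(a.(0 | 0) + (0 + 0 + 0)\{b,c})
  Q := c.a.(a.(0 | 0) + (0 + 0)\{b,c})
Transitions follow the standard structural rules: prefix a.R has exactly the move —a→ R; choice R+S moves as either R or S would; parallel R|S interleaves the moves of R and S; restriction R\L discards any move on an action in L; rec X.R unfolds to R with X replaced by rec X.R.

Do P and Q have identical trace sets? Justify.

YES

P's transition system — 4 states:
  p0 = c.a.(a.(0 | 0) + (0 + 0 + 0)\{b,c}) ⊢ --c--▸ p1
  p1 = a.(a.(0 | 0) + (0 + 0 + 0)\{b,c}) ⊢ --a--▸ p2
  p2 = a.(0 | 0) + (0 + 0 + 0)\{b,c} ⊢ --a--▸ p3
  p3 = 0 | 0 ⊢ ·
Q's transition system — 4 states:
  q0 = c.a.(a.(0 | 0) + (0 + 0)\{b,c}) ⊢ --c--▸ q1
  q1 = a.(a.(0 | 0) + (0 + 0)\{b,c}) ⊢ --a--▸ q2
  q2 = a.(0 | 0) + (0 + 0)\{b,c} ⊢ --a--▸ q3
  q3 = 0 | 0 ⊢ ·
Partition-refinement fixed point:
  B0 = {p0, q0}
  B1 = {p1, q1}
  B2 = {p2, q2}
  B3 = {p3, q3}
p0 ∈ B0, q0 ∈ B0 → same block
Bisimilar ⇒ trace-equivalent.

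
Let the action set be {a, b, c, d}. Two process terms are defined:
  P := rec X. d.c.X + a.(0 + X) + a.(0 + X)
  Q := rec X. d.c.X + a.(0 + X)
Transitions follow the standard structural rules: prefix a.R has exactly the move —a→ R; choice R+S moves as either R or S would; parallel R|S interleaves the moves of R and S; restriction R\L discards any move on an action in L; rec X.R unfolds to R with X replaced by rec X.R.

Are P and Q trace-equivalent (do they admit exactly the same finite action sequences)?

YES

LTS(P): 3 reachable states
  u0 = rec X. d.c.X + a.(0 + X) + a.(0 + X) ⊢ ··a··> u1, ··d··> u2
  u1 = 0 + (rec X. d.c.X + a.(0 + X) + a.(0 + X)) ⊢ ··a··> u1, ··d··> u2
  u2 = c.(rec X. d.c.X + a.(0 + X) + a.(0 + X)) ⊢ ··c··> u0
LTS(Q): 3 reachable states
  v0 = rec X. d.c.X + a.(0 + X) ⊢ ··a··> v1, ··d··> v2
  v1 = 0 + (rec X. d.c.X + a.(0 + X)) ⊢ ··a··> v1, ··d··> v2
  v2 = c.(rec X. d.c.X + a.(0 + X)) ⊢ ··c··> v0
Bisimilarity quotient blocks:
  B0 = {u0, u1, v0, v1}
  B1 = {u2, v2}
u0 ∈ B0, v0 ∈ B0 → same block
Bisimilar ⇒ trace-equivalent.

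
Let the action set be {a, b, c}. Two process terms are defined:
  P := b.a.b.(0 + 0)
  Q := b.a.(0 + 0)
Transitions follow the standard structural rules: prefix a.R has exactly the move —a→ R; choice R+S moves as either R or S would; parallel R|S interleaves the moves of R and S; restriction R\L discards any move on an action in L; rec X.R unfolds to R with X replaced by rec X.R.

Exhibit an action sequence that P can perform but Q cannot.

bab

Reachable graph of P (4 states):
  p0 = b.a.b.(0 + 0) :: =b=> p1
  p1 = a.b.(0 + 0) :: =a=> p2
  p2 = b.(0 + 0) :: =b=> p3
  p3 = 0 + 0 :: (no moves)
Reachable graph of Q (3 states):
  q0 = b.a.(0 + 0) :: =b=> q1
  q1 = a.(0 + 0) :: =a=> q2
  q2 = 0 + 0 :: (no moves)
Run σ = ⟨bab⟩ on P: start {p0}
  after b @ step 1: {p1}
  after a @ step 2: {p2}
  after b @ step 3: {p3}
  P completes σ.
Run σ = ⟨bab⟩ on Q: start {q0}
  after b @ step 1: {q1}
  after a @ step 2: {q2}
  after b @ step 3: ∅  — Q cannot continue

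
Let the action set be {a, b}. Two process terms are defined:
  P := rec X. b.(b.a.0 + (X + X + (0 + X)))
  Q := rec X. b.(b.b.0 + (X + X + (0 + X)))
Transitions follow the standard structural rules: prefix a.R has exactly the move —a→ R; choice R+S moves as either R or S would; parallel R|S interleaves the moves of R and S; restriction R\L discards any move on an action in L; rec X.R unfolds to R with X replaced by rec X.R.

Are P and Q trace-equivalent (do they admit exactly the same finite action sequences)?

LTS(P): 4 reachable states
  m0 = rec X. b.(b.a.0 + (X + X + (0 + X))) :: —b→ m1
  m1 = b.a.0 + ((rec X. b.(b.a.0 + (X + X + (0 + X)))) + (rec X. b.(b.a.0 + (X + X + (0 + X)))) + (0 + (rec X. b.(b.a.0 + (X + X + (0 + X)))))) :: —b→ m1, —b→ m2
  m2 = a.0 :: —a→ m3
  m3 = 0 :: deadlocked
LTS(Q): 4 reachable states
  n0 = rec X. b.(b.b.0 + (X + X + (0 + X))) :: —b→ n1
  n1 = b.b.0 + ((rec X. b.(b.b.0 + (X + X + (0 + X)))) + (rec X. b.(b.b.0 + (X + X + (0 + X)))) + (0 + (rec X. b.(b.b.0 + (X + X + (0 + X)))))) :: —b→ n1, —b→ n2
  n2 = b.0 :: —b→ n3
  n3 = 0 :: deadlocked
Run σ = ⟨bba⟩ on P: start {m0}
  [1] b ⇒ {m1}
  [2] b ⇒ {m1, m2}
  [3] a ⇒ {m3}
  ✓ P
Run σ = ⟨bba⟩ on Q: start {n0}
  [1] b ⇒ {n1}
  [2] b ⇒ {n1, n2}
  [3] a ⇒ ∅  — Q cannot continue

traces(P) ≠ traces(Q) — witness ⟨bba⟩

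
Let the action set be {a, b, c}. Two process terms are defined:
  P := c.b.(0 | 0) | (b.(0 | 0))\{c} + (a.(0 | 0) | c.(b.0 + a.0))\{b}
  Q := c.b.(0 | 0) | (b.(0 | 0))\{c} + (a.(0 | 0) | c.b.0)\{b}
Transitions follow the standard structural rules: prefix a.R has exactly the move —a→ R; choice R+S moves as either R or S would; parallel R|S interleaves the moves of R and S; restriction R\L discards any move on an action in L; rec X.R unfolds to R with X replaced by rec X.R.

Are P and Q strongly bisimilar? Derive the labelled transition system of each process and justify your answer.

Reachable graph of P (11 states):
  p0 = c.b.(0 | 0) | (b.(0 | 0))\{c} + (a.(0 | 0) | c.(b.0 + a.0))\{b} → --a--▸ p1, --b--▸ p2, --c--▸ p3, --c--▸ p4
  p1 = (0 | 0 | c.(b.0 + a.0))\{b} → --c--▸ p5
  p2 = c.b.(0 | 0) | (0 | 0)\{c} → --c--▸ p6
  p3 = (a.(0 | 0) | (b.0 + a.0))\{b} → --a--▸ p5, --a--▸ p7
  p4 = b.(0 | 0) | (b.(0 | 0))\{c} → --b--▸ p6, --b--▸ p8
  p5 = (0 | 0 | (b.0 + a.0))\{b} → --a--▸ p9
  p6 = b.(0 | 0) | (0 | 0)\{c} → --b--▸ p10
  p7 = (a.(0 | 0) | 0)\{b} → --a--▸ p9
  p8 = 0 | 0 | (b.(0 | 0))\{c} → --b--▸ p10
  p9 = (0 | 0 | 0)\{b} → ∅
  p10 = 0 | 0 | (0 | 0)\{c} → ∅
Reachable graph of Q (9 states):
  q0 = c.b.(0 | 0) | (b.(0 | 0))\{c} + (a.(0 | 0) | c.b.0)\{b} → --a--▸ q1, --b--▸ q2, --c--▸ q3, --c--▸ q4
  q1 = (0 | 0 | c.b.0)\{b} → --c--▸ q5
  q2 = c.b.(0 | 0) | (0 | 0)\{c} → --c--▸ q6
  q3 = (a.(0 | 0) | b.0)\{b} → --a--▸ q5
  q4 = b.(0 | 0) | (b.(0 | 0))\{c} → --b--▸ q6, --b--▸ q7
  q5 = (0 | 0 | b.0)\{b} → ∅
  q6 = b.(0 | 0) | (0 | 0)\{c} → --b--▸ q8
  q7 = 0 | 0 | (b.(0 | 0))\{c} → --b--▸ q8
  q8 = 0 | 0 | (0 | 0)\{c} → ∅
Bisimilarity quotient blocks:
  B0 = {p0}
  B1 = {p4, q4}
  B2 = {p6, p8, q6, q7}
  B3 = {p10, p9, q5, q8}
  B4 = {p3}
  B5 = {p5, p7, q3}
  B6 = {p2, q2}
  B7 = {p1}
  B8 = {q0}
  B9 = {q1}
p0 ∈ B0, q0 ∈ B8 → different blocks

P ≁ Q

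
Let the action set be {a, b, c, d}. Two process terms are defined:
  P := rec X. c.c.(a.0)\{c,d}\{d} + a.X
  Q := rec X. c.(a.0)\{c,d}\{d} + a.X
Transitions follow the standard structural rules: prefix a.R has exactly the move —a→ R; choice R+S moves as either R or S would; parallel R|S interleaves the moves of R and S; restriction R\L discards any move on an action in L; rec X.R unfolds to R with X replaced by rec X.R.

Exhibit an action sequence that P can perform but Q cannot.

cc

LTS(P): 4 reachable states
  s0 = rec X. c.c.(a.0)\{c,d}\{d} + a.X → --a--▸ s0, --c--▸ s1
  s1 = c.(a.0)\{c,d}\{d} → --c--▸ s2
  s2 = (a.0)\{c,d}\{d} → --a--▸ s3
  s3 = 0\{c,d}\{d} → ∅
LTS(Q): 3 reachable states
  t0 = rec X. c.(a.0)\{c,d}\{d} + a.X → --a--▸ t0, --c--▸ t1
  t1 = (a.0)\{c,d}\{d} → --a--▸ t2
  t2 = 0\{c,d}\{d} → ∅
Executing cc from P (initial set {s0}):
  [1] c ⇒ {s1}
  [2] c ⇒ {s2}
  — P admits the full trace.
Executing cc from Q (initial set {t0}):
  [1] c ⇒ {t1}
  [2] c ⇒ no successor for Q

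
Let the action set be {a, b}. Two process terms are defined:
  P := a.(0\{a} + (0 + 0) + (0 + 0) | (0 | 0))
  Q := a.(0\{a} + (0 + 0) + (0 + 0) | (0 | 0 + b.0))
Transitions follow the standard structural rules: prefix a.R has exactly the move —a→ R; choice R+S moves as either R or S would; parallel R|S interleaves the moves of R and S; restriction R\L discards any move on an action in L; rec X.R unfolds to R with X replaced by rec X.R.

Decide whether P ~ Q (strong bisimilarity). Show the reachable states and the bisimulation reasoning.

P ≁ Q

LTS(P): 2 reachable states
  u0 = a.(0\{a} + (0 + 0) + (0 + 0) | (0 | 0)) :: —a→ u1
  u1 = 0\{a} + (0 + 0) + (0 + 0) | (0 | 0) :: ∅
LTS(Q): 3 reachable states
  v0 = a.(0\{a} + (0 + 0) + (0 + 0) | (0 | 0 + b.0)) :: —a→ v1
  v1 = 0\{a} + (0 + 0) + (0 + 0) | (0 | 0 + b.0) :: —b→ v2
  v2 = (0 + 0) | 0 :: ∅
Bisimilarity quotient blocks:
  B0 = {u0}
  B1 = {u1, v2}
  B2 = {v0}
  B3 = {v1}
u0 ∈ B0, v0 ∈ B2 → different blocks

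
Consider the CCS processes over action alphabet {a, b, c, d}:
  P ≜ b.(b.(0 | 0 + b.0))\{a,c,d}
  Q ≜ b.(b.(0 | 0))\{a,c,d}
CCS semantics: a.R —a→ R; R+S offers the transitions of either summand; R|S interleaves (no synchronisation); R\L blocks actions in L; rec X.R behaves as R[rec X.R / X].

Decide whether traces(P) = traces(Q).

Reachable graph of P (4 states):
  m0 = b.(b.(0 | 0 + b.0))\{a,c,d} has moves -b-> m1
  m1 = (b.(0 | 0 + b.0))\{a,c,d} has moves -b-> m2
  m2 = (0 | 0 + b.0)\{a,c,d} has moves -b-> m3
  m3 = 0\{a,c,d} has moves stopped
Reachable graph of Q (3 states):
  n0 = b.(b.(0 | 0))\{a,c,d} has moves -b-> n1
  n1 = (b.(0 | 0))\{a,c,d} has moves -b-> n2
  n2 = (0 | 0)\{a,c,d} has moves stopped
Trace ⟨bbb⟩ through P, begin at {m0}:
  step 1 (b): {m1}
  step 2 (b): {m2}
  step 3 (b): {m3}
  — P admits the full trace.
Trace ⟨bbb⟩ through Q, begin at {n0}:
  step 1 (b): {n1}
  step 2 (b): {n2}
  step 3 (b): ∅ (Q stuck)

traces(P) ≠ traces(Q) — witness ⟨bbb⟩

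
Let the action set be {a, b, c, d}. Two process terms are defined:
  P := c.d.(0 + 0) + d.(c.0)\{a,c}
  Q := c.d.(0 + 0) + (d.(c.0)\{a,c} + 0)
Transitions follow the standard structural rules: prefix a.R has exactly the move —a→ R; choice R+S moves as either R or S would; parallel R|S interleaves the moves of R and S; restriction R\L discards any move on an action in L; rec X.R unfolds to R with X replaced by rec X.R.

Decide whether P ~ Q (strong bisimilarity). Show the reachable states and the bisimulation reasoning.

LTS(P): 4 reachable states
  p0 = c.d.(0 + 0) + d.(c.0)\{a,c} → ··c··> p1, ··d··> p2
  p1 = d.(0 + 0) → ··d··> p3
  p2 = (c.0)\{a,c} → ∅
  p3 = 0 + 0 → ∅
LTS(Q): 4 reachable states
  q0 = c.d.(0 + 0) + (d.(c.0)\{a,c} + 0) → ··c··> q1, ··d··> q2
  q1 = d.(0 + 0) → ··d··> q3
  q2 = (c.0)\{a,c} → ∅
  q3 = 0 + 0 → ∅
Bisimilarity quotient blocks:
  B0 = {p0, q0}
  B1 = {p2, p3, q2, q3}
  B2 = {p1, q1}
p0 ∈ B0, q0 ∈ B0 → same block

YES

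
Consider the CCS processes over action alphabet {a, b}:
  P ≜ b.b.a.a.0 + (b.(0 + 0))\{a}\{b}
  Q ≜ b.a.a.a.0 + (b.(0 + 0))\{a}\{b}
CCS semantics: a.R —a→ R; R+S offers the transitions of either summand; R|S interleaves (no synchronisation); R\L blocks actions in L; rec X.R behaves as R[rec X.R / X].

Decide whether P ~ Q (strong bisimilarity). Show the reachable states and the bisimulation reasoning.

NO

Reachable graph of P (5 states):
  u0 = b.b.a.a.0 + (b.(0 + 0))\{a}\{b} ⊢ =b=> u1
  u1 = b.a.a.0 ⊢ =b=> u2
  u2 = a.a.0 ⊢ =a=> u3
  u3 = a.0 ⊢ =a=> u4
  u4 = 0 ⊢ ·
Reachable graph of Q (5 states):
  v0 = b.a.a.a.0 + (b.(0 + 0))\{a}\{b} ⊢ =b=> v1
  v1 = a.a.a.0 ⊢ =a=> v2
  v2 = a.a.0 ⊢ =a=> v3
  v3 = a.0 ⊢ =a=> v4
  v4 = 0 ⊢ ·
Coarsest stable partition (strong bisimilarity classes):
  B0 = {u0}
  B1 = {u1}
  B2 = {u2, v2}
  B3 = {u3, v3}
  B4 = {u4, v4}
  B5 = {v0}
  B6 = {v1}
u0 ∈ B0, v0 ∈ B5 → different blocks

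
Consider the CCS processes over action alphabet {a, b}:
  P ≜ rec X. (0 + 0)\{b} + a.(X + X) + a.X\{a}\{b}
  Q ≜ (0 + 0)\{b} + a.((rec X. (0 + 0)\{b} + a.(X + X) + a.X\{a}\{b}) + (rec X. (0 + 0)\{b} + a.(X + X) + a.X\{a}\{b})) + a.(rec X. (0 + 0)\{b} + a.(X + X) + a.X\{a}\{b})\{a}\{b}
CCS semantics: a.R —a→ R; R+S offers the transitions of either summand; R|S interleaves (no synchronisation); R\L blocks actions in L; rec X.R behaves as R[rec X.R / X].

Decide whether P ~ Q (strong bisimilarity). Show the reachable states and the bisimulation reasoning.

YES

Reachable graph of P (3 states):
  u0 = rec X. (0 + 0)\{b} + a.(X + X) + a.X\{a}\{b} → --a--▸ u1, --a--▸ u2
  u1 = (rec X. (0 + 0)\{b} + a.(X + X) + a.X\{a}\{b}) + (rec X. (0 + 0)\{b} + a.(X + X) + a.X\{a}\{b}) → --a--▸ u1, --a--▸ u2
  u2 = (rec X. (0 + 0)\{b} + a.(X + X) + a.X\{a}\{b})\{a}\{b} → stopped
Reachable graph of Q (3 states):
  v0 = (0 + 0)\{b} + a.((rec X. (0 + 0)\{b} + a.(X + X) + a.X\{a}\{b}) + (rec X. (0 + 0)\{b} + a.(X + X) + a.X\{a}\{b})) + a.(rec X. (0 + 0)\{b} + a.(X + X) + a.X\{a}\{b})\{a}\{b} → --a--▸ v1, --a--▸ v2
  v1 = (rec X. (0 + 0)\{b} + a.(X + X) + a.X\{a}\{b}) + (rec X. (0 + 0)\{b} + a.(X + X) + a.X\{a}\{b}) → --a--▸ v1, --a--▸ v2
  v2 = (rec X. (0 + 0)\{b} + a.(X + X) + a.X\{a}\{b})\{a}\{b} → stopped
Coarsest stable partition (strong bisimilarity classes):
  B0 = {u0, u1, v0, v1}
  B1 = {u2, v2}
u0 ∈ B0, v0 ∈ B0 → same block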